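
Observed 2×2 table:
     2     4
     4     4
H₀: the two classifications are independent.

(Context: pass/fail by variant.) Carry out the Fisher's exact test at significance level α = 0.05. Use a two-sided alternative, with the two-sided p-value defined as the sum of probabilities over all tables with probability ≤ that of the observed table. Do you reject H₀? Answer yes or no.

Margins: r₁=6, r₂=8, c₁=6, c₂=8, n=14
p_obs = C(6,2)·C(8,4)/C(14,6); sum pmf over tables with pmf ≤ p_obs
p-value (two-sided) = 0.62704
At α=0.05: p ≥ α → fail to reject H₀

reject H₀: no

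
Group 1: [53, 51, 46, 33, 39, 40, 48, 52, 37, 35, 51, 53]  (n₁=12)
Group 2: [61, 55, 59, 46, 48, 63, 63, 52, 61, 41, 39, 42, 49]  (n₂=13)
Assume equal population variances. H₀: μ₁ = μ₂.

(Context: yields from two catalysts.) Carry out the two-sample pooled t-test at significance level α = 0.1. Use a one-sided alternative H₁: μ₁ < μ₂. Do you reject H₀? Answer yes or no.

reject H₀: yes

x̄₁=44.833, s₁=7.554, n₁=12
x̄₂=52.231, s₂=8.719, n₂=13
s_p² = [11·7.554² + 12·8.719²]/23 = 66.9554
SE = √(s_p²·(1/12+1/13)) = 3.2757
t = (44.833−52.231)/3.2757 = -2.2583
df = 23
p-value (one-sided, H₁ less) = 0.01686
At α=0.1: p < α → reject H₀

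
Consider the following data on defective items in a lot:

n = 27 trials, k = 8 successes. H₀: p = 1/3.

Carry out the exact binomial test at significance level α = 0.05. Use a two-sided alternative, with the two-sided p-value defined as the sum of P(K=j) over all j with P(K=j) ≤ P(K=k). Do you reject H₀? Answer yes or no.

reject H₀: no

Exact binomial: n=27, k=8, p₀=1/3=0.3333
P(X=j) = C(n,j)·p₀^j·(1−p₀)^(n−j); p = Σ P(X=j) over j with P(X=j) ≤ P(X=8)
p-value (two-sided) = 0.83888
At α=0.05: p ≥ α → fail to reject H₀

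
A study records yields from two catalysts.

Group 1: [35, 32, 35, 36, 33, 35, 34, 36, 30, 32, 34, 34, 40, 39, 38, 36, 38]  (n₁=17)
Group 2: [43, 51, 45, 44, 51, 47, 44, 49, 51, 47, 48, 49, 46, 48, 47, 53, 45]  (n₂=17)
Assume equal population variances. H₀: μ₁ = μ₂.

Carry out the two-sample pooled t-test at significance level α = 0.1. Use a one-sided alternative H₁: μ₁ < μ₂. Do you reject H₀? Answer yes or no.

reject H₀: yes

x̄₁=35.118, s₁=2.643, n₁=17
x̄₂=47.529, s₂=2.875, n₂=17
s_p² = [16·2.643² + 16·2.875²]/32 = 7.6250
SE = √(s_p²·(1/17+1/17)) = 0.9471
t = (35.118−47.529)/0.9471 = -13.1046
df = 32
p-value (one-sided, H₁ less) = 0.00000
At α=0.1: p < α → reject H₀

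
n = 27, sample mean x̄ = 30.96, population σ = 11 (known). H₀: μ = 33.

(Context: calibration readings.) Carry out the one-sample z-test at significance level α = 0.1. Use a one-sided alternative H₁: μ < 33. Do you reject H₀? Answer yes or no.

SE = σ/√n = 11/√27 = 2.1170
z = (x̄−μ₀)/SE = (30.96−33)/2.1170 = -0.9637
p-value (one-sided, H₁ less) = 0.16761
At α=0.1: p ≥ α → fail to reject H₀

reject H₀: no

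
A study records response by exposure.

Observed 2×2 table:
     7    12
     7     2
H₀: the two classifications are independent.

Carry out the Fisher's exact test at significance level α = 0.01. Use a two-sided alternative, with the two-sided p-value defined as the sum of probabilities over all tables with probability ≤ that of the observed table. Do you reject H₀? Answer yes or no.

reject H₀: no

Margins: r₁=19, r₂=9, c₁=14, c₂=14, n=28
p_obs = C(19,7)·C(9,7)/C(28,14); sum pmf over tables with pmf ≤ p_obs
p-value (two-sided) = 0.10319
At α=0.01: p ≥ α → fail to reject H₀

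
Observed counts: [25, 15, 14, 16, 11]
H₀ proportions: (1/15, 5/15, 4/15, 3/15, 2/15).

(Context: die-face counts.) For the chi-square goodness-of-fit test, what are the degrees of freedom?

df = k − 1 = 5 − 1 = 4

degrees of freedom = 4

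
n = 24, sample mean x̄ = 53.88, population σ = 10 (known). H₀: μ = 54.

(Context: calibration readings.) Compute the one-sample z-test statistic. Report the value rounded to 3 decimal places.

test statistic = -0.059

SE = σ/√n = 10/√24 = 2.0412
z = (x̄−μ₀)/SE = (53.88−54)/2.0412 = -0.0588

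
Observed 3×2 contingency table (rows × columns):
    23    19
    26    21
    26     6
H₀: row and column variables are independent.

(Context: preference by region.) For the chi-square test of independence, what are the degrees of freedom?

degrees of freedom = 2

df = (r−1)(c−1) = (3−1)·(2−1) = 2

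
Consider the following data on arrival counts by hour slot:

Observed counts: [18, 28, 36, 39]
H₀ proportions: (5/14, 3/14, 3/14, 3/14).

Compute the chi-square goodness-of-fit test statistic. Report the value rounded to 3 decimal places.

test statistic = 25.379

n = 121; E_i = n·p_i = [43.21, 25.93, 25.93, 25.93]
χ² = (18−43.21)²/43.21 + (28−25.93)²/25.93 + (36−25.93)²/25.93 + (39−25.93)²/25.93 = 25.3791
df = 3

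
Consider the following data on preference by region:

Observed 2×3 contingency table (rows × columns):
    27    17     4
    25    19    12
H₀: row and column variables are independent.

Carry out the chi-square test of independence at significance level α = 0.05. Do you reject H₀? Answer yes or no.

reject H₀: no

Row totals [48, 56], col totals [52, 36, 16], n=104
χ² = (27−24.00)²/24.00 + (17−16.62)²/16.62 + (4−7.38)²/7.38 + (25−28.00)²/28.00 + (19−19.38)²/19.38 + (12−8.62)²/8.62 = 3.5939
df = 2
p-value (upper-tail) = 0.16580
At α=0.05: p ≥ α → fail to reject H₀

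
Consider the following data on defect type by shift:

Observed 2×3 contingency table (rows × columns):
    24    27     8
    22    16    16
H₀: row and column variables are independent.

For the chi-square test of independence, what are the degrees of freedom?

df = (r−1)(c−1) = (2−1)·(3−1) = 2

degrees of freedom = 2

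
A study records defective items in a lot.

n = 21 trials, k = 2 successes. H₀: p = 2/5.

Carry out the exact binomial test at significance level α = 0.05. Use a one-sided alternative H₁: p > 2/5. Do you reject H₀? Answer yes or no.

reject H₀: no

Exact binomial: n=21, k=2, p₀=2/5=0.4000
P(X≥2) from Σ C(n,i)·p₀^i·(1−p₀)^(n−i)
p-value (one-sided, H₁ greater) = 0.99967
At α=0.05: p ≥ α → fail to reject H₀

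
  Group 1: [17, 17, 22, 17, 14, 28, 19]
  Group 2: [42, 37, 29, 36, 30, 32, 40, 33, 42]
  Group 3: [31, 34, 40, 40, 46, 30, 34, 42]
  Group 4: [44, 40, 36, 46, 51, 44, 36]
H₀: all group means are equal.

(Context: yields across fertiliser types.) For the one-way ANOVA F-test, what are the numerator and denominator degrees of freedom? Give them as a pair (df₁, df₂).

k = 4 groups, N = 31 total
df = (k−1, N−k) = (4−1, 31−4) = (3, 27)

degrees of freedom = [3, 27]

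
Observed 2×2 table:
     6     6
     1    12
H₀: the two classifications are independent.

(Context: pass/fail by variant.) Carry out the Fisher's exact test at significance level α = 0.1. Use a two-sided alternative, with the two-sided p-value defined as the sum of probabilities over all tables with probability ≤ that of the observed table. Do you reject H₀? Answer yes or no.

reject H₀: yes

Margins: r₁=12, r₂=13, c₁=7, c₂=18, n=25
p_obs = C(12,6)·C(13,1)/C(25,7); sum pmf over tables with pmf ≤ p_obs
p-value (two-sided) = 0.03021
At α=0.1: p < α → reject H₀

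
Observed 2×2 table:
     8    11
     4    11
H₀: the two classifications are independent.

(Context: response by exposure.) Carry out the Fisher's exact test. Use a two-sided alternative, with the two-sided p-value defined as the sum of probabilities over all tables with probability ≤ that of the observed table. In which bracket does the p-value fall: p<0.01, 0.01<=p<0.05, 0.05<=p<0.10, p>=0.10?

Margins: r₁=19, r₂=15, c₁=12, c₂=22, n=34
p_obs = C(19,8)·C(15,4)/C(34,12); sum pmf over tables with pmf ≤ p_obs
p-value (two-sided) = 0.47641
→ bracket: p>=0.10

p-value bracket: p>=0.10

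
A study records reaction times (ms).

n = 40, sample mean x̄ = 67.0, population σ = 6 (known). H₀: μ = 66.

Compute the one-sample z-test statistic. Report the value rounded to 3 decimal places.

SE = σ/√n = 6/√40 = 0.9487
z = (x̄−μ₀)/SE = (67.0−66)/0.9487 = 1.0541

test statistic = 1.054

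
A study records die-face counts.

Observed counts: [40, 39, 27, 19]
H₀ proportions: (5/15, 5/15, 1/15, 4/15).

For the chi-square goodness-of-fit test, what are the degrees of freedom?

df = k − 1 = 4 − 1 = 3

degrees of freedom = 3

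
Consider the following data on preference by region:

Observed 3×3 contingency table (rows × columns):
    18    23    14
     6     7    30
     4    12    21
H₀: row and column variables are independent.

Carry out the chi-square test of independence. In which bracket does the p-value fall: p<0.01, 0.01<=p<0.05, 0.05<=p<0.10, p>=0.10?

p-value bracket: p<0.01

Row totals [55, 43, 37], col totals [28, 42, 65], n=135
χ² = (18−11.41)²/11.41 + (23−17.11)²/17.11 + (14−26.48)²/26.48 + (6−8.92)²/8.92 + (7−13.38)²/13.38 + (30−20.70)²/20.70 + (4−7.67)²/7.67 + (12−11.51)²/11.51 + (21−17.81)²/17.81 = 22.2387
df = 4
p-value (upper-tail) = 0.00018
→ bracket: p<0.01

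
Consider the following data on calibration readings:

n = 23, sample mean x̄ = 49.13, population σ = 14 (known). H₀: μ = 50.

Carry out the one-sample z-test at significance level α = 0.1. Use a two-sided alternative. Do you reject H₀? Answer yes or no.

reject H₀: no

SE = σ/√n = 14/√23 = 2.9192
z = (x̄−μ₀)/SE = (49.13−50)/2.9192 = -0.2980
p-value (two-sided) = 0.76568
At α=0.1: p ≥ α → fail to reject H₀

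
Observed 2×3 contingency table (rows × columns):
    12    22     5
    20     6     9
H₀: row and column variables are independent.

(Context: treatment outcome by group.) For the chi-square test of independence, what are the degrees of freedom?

df = (r−1)(c−1) = (2−1)·(3−1) = 2

degrees of freedom = 2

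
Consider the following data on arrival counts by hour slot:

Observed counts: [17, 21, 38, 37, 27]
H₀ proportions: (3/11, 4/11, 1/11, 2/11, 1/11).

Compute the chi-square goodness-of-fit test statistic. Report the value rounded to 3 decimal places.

test statistic = 100.749

n = 140; E_i = n·p_i = [38.18, 50.91, 12.73, 25.45, 12.73]
χ² = (17−38.18)²/38.18 + (21−50.91)²/50.91 + (38−12.73)²/12.73 + (37−25.45)²/25.45 + (27−12.73)²/12.73 = 100.7494
df = 4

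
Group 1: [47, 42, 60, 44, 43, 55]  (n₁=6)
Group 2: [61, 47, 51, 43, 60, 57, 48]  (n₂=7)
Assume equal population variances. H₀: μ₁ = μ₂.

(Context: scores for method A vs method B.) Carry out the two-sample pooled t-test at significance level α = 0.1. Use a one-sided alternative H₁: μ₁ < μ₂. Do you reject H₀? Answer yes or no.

x̄₁=48.500, s₁=7.342, n₁=6
x̄₂=52.429, s₂=6.973, n₂=7
s_p² = [5·7.342² + 6·6.973²]/11 = 51.0195
SE = √(s_p²·(1/6+1/7)) = 3.9739
t = (48.500−52.429)/3.9739 = -0.9886
df = 11
p-value (one-sided, H₁ less) = 0.17205
At α=0.1: p ≥ α → fail to reject H₀

reject H₀: no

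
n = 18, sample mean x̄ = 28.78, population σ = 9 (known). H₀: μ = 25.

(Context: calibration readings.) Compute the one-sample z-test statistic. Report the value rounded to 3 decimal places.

SE = σ/√n = 9/√18 = 2.1213
z = (x̄−μ₀)/SE = (28.78−25)/2.1213 = 1.7819

test statistic = 1.782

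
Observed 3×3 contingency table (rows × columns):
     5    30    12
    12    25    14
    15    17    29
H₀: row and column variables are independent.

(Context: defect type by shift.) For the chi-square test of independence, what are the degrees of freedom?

degrees of freedom = 4

df = (r−1)(c−1) = (3−1)·(3−1) = 4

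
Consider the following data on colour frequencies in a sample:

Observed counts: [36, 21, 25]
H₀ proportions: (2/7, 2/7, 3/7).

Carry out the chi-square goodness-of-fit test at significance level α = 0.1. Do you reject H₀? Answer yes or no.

reject H₀: yes

n = 82; E_i = n·p_i = [23.43, 23.43, 35.14]
χ² = (36−23.43)²/23.43 + (21−23.43)²/23.43 + (25−35.14)²/35.14 = 9.9248
df = 2
p-value (upper-tail) = 0.00700
At α=0.1: p < α → reject H₀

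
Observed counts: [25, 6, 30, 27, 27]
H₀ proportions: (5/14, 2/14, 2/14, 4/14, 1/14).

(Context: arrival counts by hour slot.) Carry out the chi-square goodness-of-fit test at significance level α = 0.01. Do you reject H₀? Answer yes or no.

n = 115; E_i = n·p_i = [41.07, 16.43, 16.43, 32.86, 8.21]
χ² = (25−41.07)²/41.07 + (6−16.43)²/16.43 + (30−16.43)²/16.43 + (27−32.86)²/32.86 + (27−8.21)²/8.21 = 68.1261
df = 4
p-value (upper-tail) = 0.00000
At α=0.01: p < α → reject H₀

reject H₀: yes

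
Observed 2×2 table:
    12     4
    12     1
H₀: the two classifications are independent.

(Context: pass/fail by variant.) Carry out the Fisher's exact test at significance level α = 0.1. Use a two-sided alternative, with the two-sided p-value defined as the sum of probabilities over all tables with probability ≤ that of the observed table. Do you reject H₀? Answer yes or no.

Margins: r₁=16, r₂=13, c₁=24, c₂=5, n=29
p_obs = C(16,12)·C(13,12)/C(29,24); sum pmf over tables with pmf ≤ p_obs
p-value (two-sided) = 0.34319
At α=0.1: p ≥ α → fail to reject H₀

reject H₀: no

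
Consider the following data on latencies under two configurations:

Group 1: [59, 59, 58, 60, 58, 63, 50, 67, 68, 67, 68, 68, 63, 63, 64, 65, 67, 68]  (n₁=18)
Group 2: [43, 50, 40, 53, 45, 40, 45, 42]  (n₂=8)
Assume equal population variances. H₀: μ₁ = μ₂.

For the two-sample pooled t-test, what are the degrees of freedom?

degrees of freedom = 24

df = n₁ + n₂ − 2 = 18 + 8 − 2 = 24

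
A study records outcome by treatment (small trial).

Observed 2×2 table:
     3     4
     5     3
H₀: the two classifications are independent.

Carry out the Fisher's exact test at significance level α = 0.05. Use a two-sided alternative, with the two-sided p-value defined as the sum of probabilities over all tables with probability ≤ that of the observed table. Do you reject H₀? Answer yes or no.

reject H₀: no

Margins: r₁=7, r₂=8, c₁=8, c₂=7, n=15
p_obs = C(7,3)·C(8,5)/C(15,8); sum pmf over tables with pmf ≤ p_obs
p-value (two-sided) = 0.61927
At α=0.05: p ≥ α → fail to reject H₀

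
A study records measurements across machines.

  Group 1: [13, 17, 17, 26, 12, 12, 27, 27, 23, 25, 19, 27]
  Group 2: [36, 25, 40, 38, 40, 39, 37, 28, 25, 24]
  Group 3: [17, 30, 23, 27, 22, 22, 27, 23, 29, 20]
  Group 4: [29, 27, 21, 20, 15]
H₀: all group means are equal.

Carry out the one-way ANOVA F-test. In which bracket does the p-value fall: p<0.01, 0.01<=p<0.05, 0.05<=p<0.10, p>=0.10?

p-value bracket: p<0.01

Group means [20.42, 33.20, 24.00, 22.40], grand mean 25.108
SSB = Σnᵢ(x̄ᵢ−x̄)² = 967.851; SSW = ΣΣ(x−x̄ᵢ)² = 1109.717
MSB = 967.851/3 = 322.6170; MSW = 1109.717/33 = 33.6278
F = MSB/MSW = 9.5938
df = (3, 33)
p-value (upper-tail) = 0.00011
→ bracket: p<0.01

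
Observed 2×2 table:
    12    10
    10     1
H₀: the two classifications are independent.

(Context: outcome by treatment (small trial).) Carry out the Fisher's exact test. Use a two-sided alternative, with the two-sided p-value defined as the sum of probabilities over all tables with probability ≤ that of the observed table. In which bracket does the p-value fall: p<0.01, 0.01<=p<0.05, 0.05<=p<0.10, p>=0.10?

Margins: r₁=22, r₂=11, c₁=22, c₂=11, n=33
p_obs = C(22,12)·C(11,10)/C(33,22); sum pmf over tables with pmf ≤ p_obs
p-value (two-sided) = 0.05425
→ bracket: 0.05<=p<0.10

p-value bracket: 0.05<=p<0.10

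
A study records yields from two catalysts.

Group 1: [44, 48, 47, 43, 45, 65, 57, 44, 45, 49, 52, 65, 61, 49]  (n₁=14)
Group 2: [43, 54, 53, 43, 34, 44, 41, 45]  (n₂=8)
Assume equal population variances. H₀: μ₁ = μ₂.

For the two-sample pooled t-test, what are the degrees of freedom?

df = n₁ + n₂ − 2 = 14 + 8 − 2 = 20

degrees of freedom = 20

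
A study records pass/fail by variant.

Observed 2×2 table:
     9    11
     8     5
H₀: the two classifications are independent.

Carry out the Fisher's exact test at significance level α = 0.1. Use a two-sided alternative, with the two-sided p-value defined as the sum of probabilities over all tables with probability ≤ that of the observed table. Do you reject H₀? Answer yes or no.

Margins: r₁=20, r₂=13, c₁=17, c₂=16, n=33
p_obs = C(20,9)·C(13,8)/C(33,17); sum pmf over tables with pmf ≤ p_obs
p-value (two-sided) = 0.48127
At α=0.1: p ≥ α → fail to reject H₀

reject H₀: no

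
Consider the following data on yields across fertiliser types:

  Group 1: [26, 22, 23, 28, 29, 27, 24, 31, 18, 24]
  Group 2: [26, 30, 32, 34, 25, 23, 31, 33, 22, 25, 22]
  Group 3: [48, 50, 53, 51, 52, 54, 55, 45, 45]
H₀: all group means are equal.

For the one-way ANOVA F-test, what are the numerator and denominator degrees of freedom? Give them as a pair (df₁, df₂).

k = 3 groups, N = 30 total
df = (k−1, N−k) = (3−1, 30−3) = (2, 27)

degrees of freedom = [2, 27]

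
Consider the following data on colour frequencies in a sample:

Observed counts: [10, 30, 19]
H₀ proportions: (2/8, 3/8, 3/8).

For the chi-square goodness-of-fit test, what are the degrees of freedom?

df = k − 1 = 3 − 1 = 2

degrees of freedom = 2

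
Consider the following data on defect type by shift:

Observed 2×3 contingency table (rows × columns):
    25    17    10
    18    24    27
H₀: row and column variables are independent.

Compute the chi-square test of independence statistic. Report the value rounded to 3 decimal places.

test statistic = 7.913

Row totals [52, 69], col totals [43, 41, 37], n=121
χ² = (25−18.48)²/18.48 + (17−17.62)²/17.62 + (10−15.90)²/15.90 + (18−24.52)²/24.52 + (24−23.38)²/23.38 + (27−21.10)²/21.10 = 7.9132
df = 2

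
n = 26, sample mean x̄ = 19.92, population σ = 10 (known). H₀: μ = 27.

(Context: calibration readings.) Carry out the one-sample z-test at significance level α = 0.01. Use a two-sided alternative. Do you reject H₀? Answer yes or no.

reject H₀: yes

SE = σ/√n = 10/√26 = 1.9612
z = (x̄−μ₀)/SE = (19.92−27)/1.9612 = -3.6101
p-value (two-sided) = 0.00031
At α=0.01: p < α → reject H₀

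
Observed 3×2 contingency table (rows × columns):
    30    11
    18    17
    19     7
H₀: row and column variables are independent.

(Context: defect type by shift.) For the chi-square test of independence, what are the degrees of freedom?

degrees of freedom = 2

df = (r−1)(c−1) = (3−1)·(2−1) = 2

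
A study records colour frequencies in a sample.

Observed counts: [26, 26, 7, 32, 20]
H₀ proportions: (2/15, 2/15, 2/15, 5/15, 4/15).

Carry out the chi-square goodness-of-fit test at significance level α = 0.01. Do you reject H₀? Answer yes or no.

n = 111; E_i = n·p_i = [14.80, 14.80, 14.80, 37.00, 29.60]
χ² = (26−14.80)²/14.80 + (26−14.80)²/14.80 + (7−14.80)²/14.80 + (32−37.00)²/37.00 + (20−29.60)²/29.60 = 24.8514
df = 4
p-value (upper-tail) = 0.00005
At α=0.01: p < α → reject H₀

reject H₀: yes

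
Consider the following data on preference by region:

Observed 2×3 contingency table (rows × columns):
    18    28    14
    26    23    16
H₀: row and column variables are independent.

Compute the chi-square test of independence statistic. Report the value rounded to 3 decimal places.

Row totals [60, 65], col totals [44, 51, 30], n=125
χ² = (18−21.12)²/21.12 + (28−24.48)²/24.48 + (14−14.40)²/14.40 + (26−22.88)²/22.88 + (23−26.52)²/26.52 + (16−15.60)²/15.60 = 1.8811
df = 2

test statistic = 1.881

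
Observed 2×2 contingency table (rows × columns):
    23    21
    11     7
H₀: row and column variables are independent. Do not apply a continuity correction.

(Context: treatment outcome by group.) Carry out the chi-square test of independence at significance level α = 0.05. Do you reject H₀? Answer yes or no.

Row totals [44, 18], col totals [34, 28], n=62
χ² = (23−24.13)²/24.13 + (21−19.87)²/19.87 + (11−9.87)²/9.87 + (7−8.13)²/8.13 = 0.4029
df = 1
p-value (upper-tail) = 0.52558
At α=0.05: p ≥ α → fail to reject H₀

reject H₀: no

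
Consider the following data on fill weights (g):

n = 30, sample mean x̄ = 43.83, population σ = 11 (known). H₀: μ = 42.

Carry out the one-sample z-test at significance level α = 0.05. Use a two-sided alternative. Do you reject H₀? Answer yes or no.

SE = σ/√n = 11/√30 = 2.0083
z = (x̄−μ₀)/SE = (43.83−42)/2.0083 = 0.9112
p-value (two-sided) = 0.36218
At α=0.05: p ≥ α → fail to reject H₀

reject H₀: no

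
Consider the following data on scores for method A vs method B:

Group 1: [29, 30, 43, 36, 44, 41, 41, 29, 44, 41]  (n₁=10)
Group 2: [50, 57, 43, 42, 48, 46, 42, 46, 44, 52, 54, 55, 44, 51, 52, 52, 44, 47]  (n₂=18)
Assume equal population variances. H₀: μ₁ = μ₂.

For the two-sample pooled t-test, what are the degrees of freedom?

degrees of freedom = 26

df = n₁ + n₂ − 2 = 10 + 18 − 2 = 26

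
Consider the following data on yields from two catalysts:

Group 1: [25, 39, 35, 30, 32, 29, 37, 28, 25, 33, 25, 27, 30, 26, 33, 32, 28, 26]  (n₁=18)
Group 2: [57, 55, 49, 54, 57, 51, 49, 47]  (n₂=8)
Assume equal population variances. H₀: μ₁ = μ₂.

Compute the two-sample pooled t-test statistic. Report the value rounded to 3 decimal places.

test statistic = -12.711

x̄₁=30.000, s₁=4.243, n₁=18
x̄₂=52.375, s₂=3.889, n₂=8
s_p² = [17·4.243² + 7·3.889²]/24 = 17.1615
SE = √(s_p²·(1/18+1/8)) = 1.7603
t = (30.000−52.375)/1.7603 = -12.7110
df = 24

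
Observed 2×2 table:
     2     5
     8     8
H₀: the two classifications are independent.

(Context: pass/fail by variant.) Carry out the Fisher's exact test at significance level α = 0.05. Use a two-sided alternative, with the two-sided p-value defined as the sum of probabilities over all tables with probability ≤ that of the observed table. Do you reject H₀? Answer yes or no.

reject H₀: no

Margins: r₁=7, r₂=16, c₁=10, c₂=13, n=23
p_obs = C(7,2)·C(16,8)/C(23,10); sum pmf over tables with pmf ≤ p_obs
p-value (two-sided) = 0.40503
At α=0.05: p ≥ α → fail to reject H₀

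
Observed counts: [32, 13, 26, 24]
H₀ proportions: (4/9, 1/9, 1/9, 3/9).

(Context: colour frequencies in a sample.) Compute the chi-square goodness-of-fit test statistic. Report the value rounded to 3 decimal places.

n = 95; E_i = n·p_i = [42.22, 10.56, 10.56, 31.67]
χ² = (32−42.22)²/42.22 + (13−10.56)²/10.56 + (26−10.56)²/10.56 + (24−31.67)²/31.67 = 27.4947
df = 3

test statistic = 27.495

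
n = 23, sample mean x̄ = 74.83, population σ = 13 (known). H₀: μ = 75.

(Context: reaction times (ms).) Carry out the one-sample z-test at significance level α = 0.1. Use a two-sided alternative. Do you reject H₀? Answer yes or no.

SE = σ/√n = 13/√23 = 2.7107
z = (x̄−μ₀)/SE = (74.83−75)/2.7107 = -0.0627
p-value (two-sided) = 0.94999
At α=0.1: p ≥ α → fail to reject H₀

reject H₀: no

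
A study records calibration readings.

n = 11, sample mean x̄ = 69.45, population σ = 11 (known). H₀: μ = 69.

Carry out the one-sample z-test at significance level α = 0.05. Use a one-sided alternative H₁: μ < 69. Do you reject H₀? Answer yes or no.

SE = σ/√n = 11/√11 = 3.3166
z = (x̄−μ₀)/SE = (69.45−69)/3.3166 = 0.1357
p-value (one-sided, H₁ less) = 0.55396
At α=0.05: p ≥ α → fail to reject H₀

reject H₀: no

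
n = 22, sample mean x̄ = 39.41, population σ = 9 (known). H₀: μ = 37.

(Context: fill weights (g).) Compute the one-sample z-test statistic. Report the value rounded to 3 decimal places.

test statistic = 1.256

SE = σ/√n = 9/√22 = 1.9188
z = (x̄−μ₀)/SE = (39.41−37)/1.9188 = 1.2560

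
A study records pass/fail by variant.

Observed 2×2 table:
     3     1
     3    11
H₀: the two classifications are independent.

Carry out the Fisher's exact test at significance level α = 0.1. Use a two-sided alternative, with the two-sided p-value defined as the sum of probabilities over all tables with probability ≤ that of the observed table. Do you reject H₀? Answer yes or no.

reject H₀: yes

Margins: r₁=4, r₂=14, c₁=6, c₂=12, n=18
p_obs = C(4,3)·C(14,3)/C(18,6); sum pmf over tables with pmf ≤ p_obs
p-value (two-sided) = 0.08333
At α=0.1: p < α → reject H₀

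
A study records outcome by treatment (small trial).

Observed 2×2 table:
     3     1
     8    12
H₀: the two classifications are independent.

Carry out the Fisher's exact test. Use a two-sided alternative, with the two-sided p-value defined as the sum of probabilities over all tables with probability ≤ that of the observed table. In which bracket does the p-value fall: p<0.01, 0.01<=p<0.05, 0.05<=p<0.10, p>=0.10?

p-value bracket: p>=0.10

Margins: r₁=4, r₂=20, c₁=11, c₂=13, n=24
p_obs = C(4,3)·C(20,8)/C(24,11); sum pmf over tables with pmf ≤ p_obs
p-value (two-sided) = 0.30021
→ bracket: p>=0.10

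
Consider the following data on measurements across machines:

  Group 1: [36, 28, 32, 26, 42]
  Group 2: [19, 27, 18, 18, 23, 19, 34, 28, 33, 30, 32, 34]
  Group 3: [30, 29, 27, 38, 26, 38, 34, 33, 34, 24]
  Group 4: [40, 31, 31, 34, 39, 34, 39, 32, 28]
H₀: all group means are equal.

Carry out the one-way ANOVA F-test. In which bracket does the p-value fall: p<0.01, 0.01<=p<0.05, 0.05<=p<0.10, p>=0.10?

p-value bracket: 0.01<=p<0.05

Group means [32.80, 26.25, 31.30, 34.22], grand mean 30.556
SSB = Σnᵢ(x̄ᵢ−x̄)² = 374.183; SSW = ΣΣ(x−x̄ᵢ)² = 990.706
MSB = 374.183/3 = 124.7278; MSW = 990.706/32 = 30.9595
F = MSB/MSW = 4.0287
df = (3, 32)
p-value (upper-tail) = 0.01540
→ bracket: 0.01<=p<0.05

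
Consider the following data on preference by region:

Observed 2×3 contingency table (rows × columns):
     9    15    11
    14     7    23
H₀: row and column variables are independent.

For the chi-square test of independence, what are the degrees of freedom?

df = (r−1)(c−1) = (2−1)·(3−1) = 2

degrees of freedom = 2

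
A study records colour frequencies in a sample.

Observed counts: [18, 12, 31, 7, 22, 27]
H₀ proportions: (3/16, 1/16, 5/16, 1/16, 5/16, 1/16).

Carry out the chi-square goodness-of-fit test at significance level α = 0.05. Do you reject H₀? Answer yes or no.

n = 117; E_i = n·p_i = [21.94, 7.31, 36.56, 7.31, 36.56, 7.31]
χ² = (18−21.94)²/21.94 + (12−7.31)²/7.31 + (31−36.56)²/36.56 + (7−7.31)²/7.31 + (22−36.56)²/36.56 + (27−7.31)²/7.31 = 63.3761
df = 5
p-value (upper-tail) = 0.00000
At α=0.05: p < α → reject H₀

reject H₀: yes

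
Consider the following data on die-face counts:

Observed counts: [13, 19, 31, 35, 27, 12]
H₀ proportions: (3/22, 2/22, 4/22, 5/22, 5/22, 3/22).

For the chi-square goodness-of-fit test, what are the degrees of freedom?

df = k − 1 = 6 − 1 = 5

degrees of freedom = 5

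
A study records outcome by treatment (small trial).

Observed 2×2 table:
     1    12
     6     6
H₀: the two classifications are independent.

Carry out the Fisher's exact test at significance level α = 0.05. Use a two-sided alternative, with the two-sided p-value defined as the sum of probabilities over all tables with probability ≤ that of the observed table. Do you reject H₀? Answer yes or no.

reject H₀: yes

Margins: r₁=13, r₂=12, c₁=7, c₂=18, n=25
p_obs = C(13,1)·C(12,6)/C(25,7); sum pmf over tables with pmf ≤ p_obs
p-value (two-sided) = 0.03021
At α=0.05: p < α → reject H₀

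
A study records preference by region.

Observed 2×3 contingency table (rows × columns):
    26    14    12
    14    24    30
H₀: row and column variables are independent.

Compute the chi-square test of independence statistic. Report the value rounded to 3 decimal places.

test statistic = 12.026

Row totals [52, 68], col totals [40, 38, 42], n=120
χ² = (26−17.33)²/17.33 + (14−16.47)²/16.47 + (12−18.20)²/18.20 + (14−22.67)²/22.67 + (24−21.53)²/21.53 + (30−23.80)²/23.80 = 12.0263
df = 2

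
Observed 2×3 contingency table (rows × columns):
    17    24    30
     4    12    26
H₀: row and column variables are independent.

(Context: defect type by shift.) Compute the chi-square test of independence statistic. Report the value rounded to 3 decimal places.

Row totals [71, 42], col totals [21, 36, 56], n=113
χ² = (17−13.19)²/13.19 + (24−22.62)²/22.62 + (30−35.19)²/35.19 + (4−7.81)²/7.81 + (12−13.38)²/13.38 + (26−20.81)²/20.81 = 5.2357
df = 2

test statistic = 5.236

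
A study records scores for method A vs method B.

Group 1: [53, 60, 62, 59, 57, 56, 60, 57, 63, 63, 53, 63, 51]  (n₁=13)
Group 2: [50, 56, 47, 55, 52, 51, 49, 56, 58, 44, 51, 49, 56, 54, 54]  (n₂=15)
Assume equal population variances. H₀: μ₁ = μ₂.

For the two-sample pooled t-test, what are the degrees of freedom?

degrees of freedom = 26

df = n₁ + n₂ − 2 = 13 + 15 − 2 = 26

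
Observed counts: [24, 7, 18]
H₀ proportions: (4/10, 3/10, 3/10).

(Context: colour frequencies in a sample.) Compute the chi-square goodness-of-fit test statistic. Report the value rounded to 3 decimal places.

test statistic = 5.762

n = 49; E_i = n·p_i = [19.60, 14.70, 14.70]
χ² = (24−19.60)²/19.60 + (7−14.70)²/14.70 + (18−14.70)²/14.70 = 5.7619
df = 2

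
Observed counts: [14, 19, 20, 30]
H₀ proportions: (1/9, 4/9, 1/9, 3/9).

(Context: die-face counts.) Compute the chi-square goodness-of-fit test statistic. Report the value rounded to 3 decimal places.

n = 83; E_i = n·p_i = [9.22, 36.89, 9.22, 27.67]
χ² = (14−9.22)²/9.22 + (19−36.89)²/36.89 + (20−9.22)²/9.22 + (30−27.67)²/27.67 = 23.9428
df = 3

test statistic = 23.943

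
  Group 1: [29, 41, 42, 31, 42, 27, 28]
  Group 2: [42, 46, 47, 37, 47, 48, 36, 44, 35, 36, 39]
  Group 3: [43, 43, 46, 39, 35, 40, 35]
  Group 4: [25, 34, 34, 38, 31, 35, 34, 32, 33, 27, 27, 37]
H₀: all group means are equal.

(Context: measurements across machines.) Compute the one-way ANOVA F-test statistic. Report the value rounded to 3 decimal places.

test statistic = 8.085

Group means [34.29, 41.55, 40.14, 32.25], grand mean 36.892
SSB = Σnᵢ(x̄ᵢ−x̄)² = 618.305; SSW = ΣΣ(x−x̄ᵢ)² = 841.263
MSB = 618.305/3 = 206.1015; MSW = 841.263/33 = 25.4928
F = MSB/MSW = 8.0847
df = (3, 33)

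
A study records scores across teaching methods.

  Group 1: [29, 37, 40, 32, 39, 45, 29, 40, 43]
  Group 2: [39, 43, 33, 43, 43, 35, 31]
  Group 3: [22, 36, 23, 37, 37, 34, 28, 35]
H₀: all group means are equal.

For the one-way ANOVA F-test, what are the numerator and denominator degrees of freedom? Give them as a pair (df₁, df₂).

k = 3 groups, N = 24 total
df = (k−1, N−k) = (3−1, 24−3) = (2, 21)

degrees of freedom = [2, 21]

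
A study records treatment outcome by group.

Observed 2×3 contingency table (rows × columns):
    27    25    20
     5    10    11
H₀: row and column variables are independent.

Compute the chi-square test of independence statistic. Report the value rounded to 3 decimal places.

test statistic = 3.302

Row totals [72, 26], col totals [32, 35, 31], n=98
χ² = (27−23.51)²/23.51 + (25−25.71)²/25.71 + (20−22.78)²/22.78 + (5−8.49)²/8.49 + (10−9.29)²/9.29 + (11−8.22)²/8.22 = 3.3022
df = 2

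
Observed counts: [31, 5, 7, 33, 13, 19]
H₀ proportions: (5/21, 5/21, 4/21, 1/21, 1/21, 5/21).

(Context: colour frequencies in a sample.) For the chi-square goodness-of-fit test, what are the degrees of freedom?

df = k − 1 = 6 − 1 = 5

degrees of freedom = 5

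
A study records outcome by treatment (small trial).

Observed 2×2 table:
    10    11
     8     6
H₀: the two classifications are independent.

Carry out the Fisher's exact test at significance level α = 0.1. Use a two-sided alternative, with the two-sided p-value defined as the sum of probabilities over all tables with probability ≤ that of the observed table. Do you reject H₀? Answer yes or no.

reject H₀: no

Margins: r₁=21, r₂=14, c₁=18, c₂=17, n=35
p_obs = C(21,10)·C(14,8)/C(35,18); sum pmf over tables with pmf ≤ p_obs
p-value (two-sided) = 0.73322
At α=0.1: p ≥ α → fail to reject H₀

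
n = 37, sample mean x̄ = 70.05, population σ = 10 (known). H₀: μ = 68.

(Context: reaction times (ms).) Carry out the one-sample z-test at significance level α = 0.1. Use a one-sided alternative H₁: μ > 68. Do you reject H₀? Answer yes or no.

reject H₀: no

SE = σ/√n = 10/√37 = 1.6440
z = (x̄−μ₀)/SE = (70.05−68)/1.6440 = 1.2470
p-value (one-sided, H₁ greater) = 0.10620
At α=0.1: p ≥ α → fail to reject H₀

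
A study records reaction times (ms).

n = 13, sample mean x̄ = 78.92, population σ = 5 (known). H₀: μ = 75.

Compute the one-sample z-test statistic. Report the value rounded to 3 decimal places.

SE = σ/√n = 5/√13 = 1.3868
z = (x̄−μ₀)/SE = (78.92−75)/1.3868 = 2.8268

test statistic = 2.827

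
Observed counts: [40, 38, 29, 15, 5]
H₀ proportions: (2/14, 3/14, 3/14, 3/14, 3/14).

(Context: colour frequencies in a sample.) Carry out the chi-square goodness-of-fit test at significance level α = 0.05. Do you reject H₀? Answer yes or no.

reject H₀: yes

n = 127; E_i = n·p_i = [18.14, 27.21, 27.21, 27.21, 27.21]
χ² = (40−18.14)²/18.14 + (38−27.21)²/27.21 + (29−27.21)²/27.21 + (15−27.21)²/27.21 + (5−27.21)²/27.21 = 54.3386
df = 4
p-value (upper-tail) = 0.00000
At α=0.05: p < α → reject H₀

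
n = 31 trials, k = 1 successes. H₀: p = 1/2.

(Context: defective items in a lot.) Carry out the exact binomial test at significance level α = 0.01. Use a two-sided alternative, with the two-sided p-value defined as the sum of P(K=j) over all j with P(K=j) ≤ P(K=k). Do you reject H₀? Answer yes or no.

Exact binomial: n=31, k=1, p₀=1/2=0.5000
P(X=j) = C(n,j)·p₀^j·(1−p₀)^(n−j); p = Σ P(X=j) over j with P(X=j) ≤ P(X=1)
p-value (two-sided) = 0.00000
At α=0.01: p < α → reject H₀

reject H₀: yes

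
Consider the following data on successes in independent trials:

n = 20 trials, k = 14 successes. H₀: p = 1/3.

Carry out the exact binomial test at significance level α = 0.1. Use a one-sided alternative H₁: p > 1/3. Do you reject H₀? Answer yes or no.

reject H₀: yes

Exact binomial: n=20, k=14, p₀=1/3=0.3333
P(X≥14) from Σ C(n,i)·p₀^i·(1−p₀)^(n−i)
p-value (one-sided, H₁ greater) = 0.00088
At α=0.1: p < α → reject H₀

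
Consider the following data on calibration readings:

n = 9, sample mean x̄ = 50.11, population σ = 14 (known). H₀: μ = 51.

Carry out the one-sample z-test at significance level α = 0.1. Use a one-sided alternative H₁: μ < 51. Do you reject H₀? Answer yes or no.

SE = σ/√n = 14/√9 = 4.6667
z = (x̄−μ₀)/SE = (50.11−51)/4.6667 = -0.1907
p-value (one-sided, H₁ less) = 0.42437
At α=0.1: p ≥ α → fail to reject H₀

reject H₀: no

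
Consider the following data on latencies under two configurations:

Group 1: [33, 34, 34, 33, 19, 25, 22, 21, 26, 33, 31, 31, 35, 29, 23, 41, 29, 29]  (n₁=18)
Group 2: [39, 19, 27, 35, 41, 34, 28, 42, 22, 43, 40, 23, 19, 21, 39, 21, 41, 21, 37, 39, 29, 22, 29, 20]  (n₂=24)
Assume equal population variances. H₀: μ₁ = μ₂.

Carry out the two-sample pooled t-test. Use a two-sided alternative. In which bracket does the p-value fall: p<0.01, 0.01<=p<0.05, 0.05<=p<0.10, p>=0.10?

x̄₁=29.333, s₁=5.729, n₁=18
x̄₂=30.458, s₂=8.748, n₂=24
s_p² = [17·5.729² + 23·8.748²]/40 = 57.9490
SE = √(s_p²·(1/18+1/24)) = 2.3736
t = (29.333−30.458)/2.3736 = -0.4740
df = 40
p-value (two-sided) = 0.63810
→ bracket: p>=0.10

p-value bracket: p>=0.10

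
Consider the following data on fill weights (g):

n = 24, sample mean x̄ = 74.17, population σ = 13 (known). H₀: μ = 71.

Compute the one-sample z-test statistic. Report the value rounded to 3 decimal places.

test statistic = 1.195

SE = σ/√n = 13/√24 = 2.6536
z = (x̄−μ₀)/SE = (74.17−71)/2.6536 = 1.1946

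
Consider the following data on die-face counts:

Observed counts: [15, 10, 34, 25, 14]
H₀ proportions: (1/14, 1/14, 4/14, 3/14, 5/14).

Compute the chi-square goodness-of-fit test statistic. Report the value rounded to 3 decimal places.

test statistic = 25.076

n = 98; E_i = n·p_i = [7.00, 7.00, 28.00, 21.00, 35.00]
χ² = (15−7.00)²/7.00 + (10−7.00)²/7.00 + (34−28.00)²/28.00 + (25−21.00)²/21.00 + (14−35.00)²/35.00 = 25.0762
df = 4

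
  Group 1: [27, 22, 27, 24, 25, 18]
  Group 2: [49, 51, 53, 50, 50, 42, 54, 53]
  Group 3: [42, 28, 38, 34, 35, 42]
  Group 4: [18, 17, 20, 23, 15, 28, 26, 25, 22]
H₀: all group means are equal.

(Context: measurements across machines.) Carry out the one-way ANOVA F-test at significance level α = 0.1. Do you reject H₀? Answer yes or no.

Group means [23.83, 50.25, 36.50, 21.56], grand mean 33.034
SSB = Σnᵢ(x̄ᵢ−x̄)² = 4136.910; SSW = ΣΣ(x−x̄ᵢ)² = 456.056
MSB = 4136.910/3 = 1378.9700; MSW = 456.056/25 = 18.2422
F = MSB/MSW = 75.5922
df = (3, 25)
p-value (upper-tail) = 0.00000
At α=0.1: p < α → reject H₀

reject H₀: yes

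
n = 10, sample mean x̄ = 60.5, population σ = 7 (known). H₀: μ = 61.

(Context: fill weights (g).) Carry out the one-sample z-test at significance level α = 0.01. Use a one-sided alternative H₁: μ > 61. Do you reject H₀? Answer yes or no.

SE = σ/√n = 7/√10 = 2.2136
z = (x̄−μ₀)/SE = (60.5−61)/2.2136 = -0.2259
p-value (one-sided, H₁ greater) = 0.58935
At α=0.01: p ≥ α → fail to reject H₀

reject H₀: no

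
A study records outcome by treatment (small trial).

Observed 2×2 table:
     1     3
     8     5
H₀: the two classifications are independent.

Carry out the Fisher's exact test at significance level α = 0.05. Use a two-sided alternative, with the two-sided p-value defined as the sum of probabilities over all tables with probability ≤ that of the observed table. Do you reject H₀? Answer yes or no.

Margins: r₁=4, r₂=13, c₁=9, c₂=8, n=17
p_obs = C(4,1)·C(13,8)/C(17,9); sum pmf over tables with pmf ≤ p_obs
p-value (two-sided) = 0.29412
At α=0.05: p ≥ α → fail to reject H₀

reject H₀: no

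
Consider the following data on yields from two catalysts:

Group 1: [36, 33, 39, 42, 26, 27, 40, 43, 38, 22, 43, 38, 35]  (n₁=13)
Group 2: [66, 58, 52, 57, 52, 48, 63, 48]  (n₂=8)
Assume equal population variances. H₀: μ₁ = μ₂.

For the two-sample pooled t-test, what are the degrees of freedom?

degrees of freedom = 19

df = n₁ + n₂ − 2 = 13 + 8 − 2 = 19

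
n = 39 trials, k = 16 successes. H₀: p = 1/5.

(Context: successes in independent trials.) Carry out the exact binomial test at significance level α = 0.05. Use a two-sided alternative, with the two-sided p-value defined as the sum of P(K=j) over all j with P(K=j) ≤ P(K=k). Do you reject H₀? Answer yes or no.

reject H₀: yes

Exact binomial: n=39, k=16, p₀=1/5=0.2000
P(X=j) = C(n,j)·p₀^j·(1−p₀)^(n−j); p = Σ P(X=j) over j with P(X=j) ≤ P(X=16)
p-value (two-sided) = 0.00232
At α=0.05: p < α → reject H₀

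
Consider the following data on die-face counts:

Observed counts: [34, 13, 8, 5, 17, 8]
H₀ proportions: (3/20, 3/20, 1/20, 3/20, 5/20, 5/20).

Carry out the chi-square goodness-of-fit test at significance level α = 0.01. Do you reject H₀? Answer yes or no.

n = 85; E_i = n·p_i = [12.75, 12.75, 4.25, 12.75, 21.25, 21.25]
χ² = (34−12.75)²/12.75 + (13−12.75)²/12.75 + (8−4.25)²/4.25 + (5−12.75)²/12.75 + (17−21.25)²/21.25 + (8−21.25)²/21.25 = 52.5529
df = 5
p-value (upper-tail) = 0.00000
At α=0.01: p < α → reject H₀

reject H₀: yes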